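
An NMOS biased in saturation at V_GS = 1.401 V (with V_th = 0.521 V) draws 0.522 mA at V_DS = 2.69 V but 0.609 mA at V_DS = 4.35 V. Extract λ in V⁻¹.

λ = 0.138 V⁻¹

With V_GS fixed, I_D ∝ (1 + λ V_DS) in saturation, so I_D2/I_D1 = (1 + λ V_DS2)/(1 + λ V_DS1).
0.609/0.522 = 1.167 = (1 + 4.35 λ)/(1 + 2.69 λ).
Solving: λ (I_D1 V_DS2 − I_D2 V_DS1) = I_D2 − I_D1, so λ = (0.609 − 0.522) / (0.522 × 4.35 − 0.609 × 2.69) = 0.087 / 0.632 = 0.138 V⁻¹.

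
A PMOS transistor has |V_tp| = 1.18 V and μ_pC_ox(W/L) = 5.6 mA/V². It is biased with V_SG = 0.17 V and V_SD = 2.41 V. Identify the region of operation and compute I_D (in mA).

Cutoff; I_D = 0 mA

V_SG = 0.17 V < |V_tp| = 1.18 V, so the transistor is in cutoff.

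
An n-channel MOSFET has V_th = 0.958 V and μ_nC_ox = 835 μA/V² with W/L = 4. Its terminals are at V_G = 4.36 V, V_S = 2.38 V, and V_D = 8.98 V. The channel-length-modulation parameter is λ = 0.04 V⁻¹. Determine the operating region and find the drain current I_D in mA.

Saturation; I_D = 2.20 mA

V_GS = V_G − V_S = 4.36 − 2.38 = 1.98 V; V_DS = V_D − V_S = 8.98 − 2.38 = 6.6 V.
k_n = μ_nC_ox · (W/L) = 3.34 mA/V².
V_ov = V_GS − V_th = 1.98 − 0.958 = 1.02 V.
Since V_DS = 6.6 V ≥ V_ov = 1.02 V, the device is in saturation.
I_D = ½ k_n V_ov² (1 + λ V_DS) = 0.5 × 3.34 × 1.02² × (1 + 0.04 × 6.6) = 2.2 mA.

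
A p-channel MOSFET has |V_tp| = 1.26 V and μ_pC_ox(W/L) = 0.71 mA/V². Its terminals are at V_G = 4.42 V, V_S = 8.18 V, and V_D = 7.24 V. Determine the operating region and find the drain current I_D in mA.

V_SG = V_S − V_G = 8.18 − 4.42 = 3.76 V; V_SD = V_S − V_D = 8.18 − 7.24 = 0.94 V.
V_ov = V_SG − |V_tp| = 3.76 − 1.26 = 2.5 V.
Since V_SD = 0.94 V < V_ov = 2.5 V, the device is in the triode region.
I_D = k_p [V_ov · V_SD − ½ V_SD²] = 0.71 × [2.5 × 0.94 − 0.5 × 0.94²] = 1.35 mA.

Triode; I_D = 1.35 mA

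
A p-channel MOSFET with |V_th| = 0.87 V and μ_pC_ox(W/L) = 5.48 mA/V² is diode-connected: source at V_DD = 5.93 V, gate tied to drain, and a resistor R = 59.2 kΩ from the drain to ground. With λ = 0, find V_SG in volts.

With gate tied to drain, V_SG = V_SD ≥ V_SG − |V_th|, so the device is in saturation.
KCL at the drain: ½ k_p (V_SG − |V_th|)² = (V_DD − V_SG)/R.
Let x = V_SG − 0.87. Then 162 x² + x − 5.06 = 0, giving x = 0.174 V (positive root), so V_SG = 1.04 V.
I_D = (V_DD − V_SG)/R = (5.93 − 1.04) / 59.2 = 0.0825 mA.

V_SG = 1.04 V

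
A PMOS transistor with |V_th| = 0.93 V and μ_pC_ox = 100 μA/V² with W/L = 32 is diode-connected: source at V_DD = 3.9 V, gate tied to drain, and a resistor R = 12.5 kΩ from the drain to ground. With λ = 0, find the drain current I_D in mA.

With gate tied to drain, V_SG = V_SD ≥ V_SG − |V_th|, so the device is in saturation.
k_p = μ_pC_ox · (W/L) = 3.2 mA/V².
KCL at the drain: ½ k_p (V_SG − |V_th|)² = (V_DD − V_SG)/R.
Let x = V_SG − 0.93. Then 20 x² + x − 2.97 = 0, giving x = 0.361 V (positive root), so V_SG = 1.29 V.
I_D = (V_DD − V_SG)/R = (3.9 − 1.29) / 12.5 = 0.209 mA.

I_D = 0.209 mA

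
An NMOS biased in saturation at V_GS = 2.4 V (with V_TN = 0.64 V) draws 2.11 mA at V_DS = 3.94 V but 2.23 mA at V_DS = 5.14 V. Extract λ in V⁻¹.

λ = 0.0583 V⁻¹

With V_GS fixed, I_D ∝ (1 + λ V_DS) in saturation, so I_D2/I_D1 = (1 + λ V_DS2)/(1 + λ V_DS1).
2.23/2.11 = 1.057 = (1 + 5.14 λ)/(1 + 3.94 λ).
Solving: λ (I_D1 V_DS2 − I_D2 V_DS1) = I_D2 − I_D1, so λ = (2.23 − 2.11) / (2.11 × 5.14 − 2.23 × 3.94) = 0.12 / 2.06 = 0.0583 V⁻¹.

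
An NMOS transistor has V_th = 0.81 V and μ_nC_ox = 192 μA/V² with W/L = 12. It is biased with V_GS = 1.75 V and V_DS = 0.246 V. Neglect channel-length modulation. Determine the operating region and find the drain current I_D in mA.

Triode; I_D = 0.463 mA

k_n = μ_nC_ox · (W/L) = 2.304 mA/V².
V_ov = V_GS − V_th = 1.75 − 0.81 = 0.94 V.
Since V_DS = 0.246 V < V_ov = 0.94 V, the device is in the triode region.
I_D = k_n [V_ov · V_DS − ½ V_DS²] = 2.304 × [0.94 × 0.246 − 0.5 × 0.246²] = 0.463 mA.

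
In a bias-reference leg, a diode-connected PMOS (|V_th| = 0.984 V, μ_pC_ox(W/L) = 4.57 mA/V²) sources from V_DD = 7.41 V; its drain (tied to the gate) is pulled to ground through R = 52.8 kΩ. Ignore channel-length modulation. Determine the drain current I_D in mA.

With gate tied to drain, V_SG = V_SD ≥ V_SG − |V_th|, so the device is in saturation.
KCL at the drain: ½ k_p (V_SG − |V_th|)² = (V_DD − V_SG)/R.
Let x = V_SG − 0.984. Then 121 x² + x − 6.426 = 0, giving x = 0.227 V (positive root), so V_SG = 1.21 V.
I_D = (V_DD − V_SG)/R = (7.41 − 1.21) / 52.8 = 0.117 mA.

I_D = 0.117 mA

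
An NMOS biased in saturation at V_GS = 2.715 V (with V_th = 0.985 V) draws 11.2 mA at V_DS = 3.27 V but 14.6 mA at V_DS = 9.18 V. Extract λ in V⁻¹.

λ = 0.0617 V⁻¹

With V_GS fixed, I_D ∝ (1 + λ V_DS) in saturation, so I_D2/I_D1 = (1 + λ V_DS2)/(1 + λ V_DS1).
14.6/11.2 = 1.304 = (1 + 9.18 λ)/(1 + 3.27 λ).
Solving: λ (I_D1 V_DS2 − I_D2 V_DS1) = I_D2 − I_D1, so λ = (14.6 − 11.2) / (11.2 × 9.18 − 14.6 × 3.27) = 3.4 / 55.1 = 0.0617 V⁻¹.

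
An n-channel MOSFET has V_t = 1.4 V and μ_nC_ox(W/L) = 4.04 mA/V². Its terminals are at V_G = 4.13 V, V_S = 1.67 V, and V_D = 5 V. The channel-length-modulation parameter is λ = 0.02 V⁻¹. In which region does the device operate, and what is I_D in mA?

V_GS = V_G − V_S = 4.13 − 1.67 = 2.46 V; V_DS = V_D − V_S = 5 − 1.67 = 3.33 V.
V_ov = V_GS − V_t = 2.46 − 1.4 = 1.06 V.
Since V_DS = 3.33 V ≥ V_ov = 1.06 V, the device is in saturation.
I_D = ½ k_n V_ov² (1 + λ V_DS) = 0.5 × 4.04 × 1.06² × (1 + 0.02 × 3.33) = 2.42 mA.

Saturation; I_D = 2.42 mA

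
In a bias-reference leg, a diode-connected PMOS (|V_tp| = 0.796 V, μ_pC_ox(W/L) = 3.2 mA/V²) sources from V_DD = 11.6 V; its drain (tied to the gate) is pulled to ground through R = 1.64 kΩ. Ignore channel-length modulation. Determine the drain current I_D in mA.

I_D = 5.46 mA

With gate tied to drain, V_SG = V_SD ≥ V_SG − |V_tp|, so the device is in saturation.
KCL at the drain: ½ k_p (V_SG − |V_tp|)² = (V_DD − V_SG)/R.
Let x = V_SG − 0.796. Then 2.62 x² + x − 10.8 = 0, giving x = 1.85 V (positive root), so V_SG = 2.64 V.
I_D = (V_DD − V_SG)/R = (11.6 − 2.64) / 1.64 = 5.46 mA.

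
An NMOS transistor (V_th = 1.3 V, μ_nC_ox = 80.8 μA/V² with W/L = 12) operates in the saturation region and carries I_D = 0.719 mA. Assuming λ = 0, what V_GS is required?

k_n = μ_nC_ox · (W/L) = 0.9696 mA/V².
In saturation I_D = ½ k_n (V_GS − V_th)², so V_GS − V_th = √(2 I_D / k_n) = √(2 × 0.719 / 0.9696) = 1.22 V.
V_GS = 1.3 + 1.22 = 2.52 V.

V_GS = 2.52 V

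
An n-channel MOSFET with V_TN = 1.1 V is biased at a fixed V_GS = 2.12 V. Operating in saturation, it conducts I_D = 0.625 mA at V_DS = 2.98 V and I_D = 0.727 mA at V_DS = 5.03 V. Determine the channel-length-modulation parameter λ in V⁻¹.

With V_GS fixed, I_D ∝ (1 + λ V_DS) in saturation, so I_D2/I_D1 = (1 + λ V_DS2)/(1 + λ V_DS1).
0.727/0.625 = 1.163 = (1 + 5.03 λ)/(1 + 2.98 λ).
Solving: λ (I_D1 V_DS2 − I_D2 V_DS1) = I_D2 − I_D1, so λ = (0.727 − 0.625) / (0.625 × 5.03 − 0.727 × 2.98) = 0.102 / 0.977 = 0.104 V⁻¹.

λ = 0.104 V⁻¹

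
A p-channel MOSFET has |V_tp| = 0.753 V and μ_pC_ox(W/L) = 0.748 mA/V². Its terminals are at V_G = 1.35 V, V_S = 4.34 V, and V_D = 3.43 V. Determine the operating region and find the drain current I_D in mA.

Triode; I_D = 1.21 mA

V_SG = V_S − V_G = 4.34 − 1.35 = 2.99 V; V_SD = V_S − V_D = 4.34 − 3.43 = 0.91 V.
V_ov = V_SG − |V_tp| = 2.99 − 0.753 = 2.24 V.
Since V_SD = 0.91 V < V_ov = 2.24 V, the device is in the triode region.
I_D = k_p [V_ov · V_SD − ½ V_SD²] = 0.748 × [2.24 × 0.91 − 0.5 × 0.91²] = 1.21 mA.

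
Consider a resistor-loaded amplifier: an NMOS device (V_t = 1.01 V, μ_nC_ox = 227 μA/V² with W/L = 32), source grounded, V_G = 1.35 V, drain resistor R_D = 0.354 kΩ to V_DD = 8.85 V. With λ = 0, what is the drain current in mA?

V_GS = V_G = 1.35 V, so V_ov = 1.35 − 1.01 = 0.34 V.
k_n = μ_nC_ox · (W/L) = 7.264 mA/V².
Assume saturation: I_D = ½ k_n V_ov² = 0.5 × 7.264 × 0.34² = 0.42 mA, giving V_DS = V_DD − I_D R_D = 8.85 − 0.42 × 0.354 = 8.7 V.
V_DS = 8.7 V ≥ V_ov = 0.34 V, confirming saturation.

I_D = 0.420 mA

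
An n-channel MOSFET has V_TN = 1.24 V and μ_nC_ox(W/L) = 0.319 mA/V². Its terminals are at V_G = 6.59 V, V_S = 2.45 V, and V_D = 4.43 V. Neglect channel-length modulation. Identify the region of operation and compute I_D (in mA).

V_GS = V_G − V_S = 6.59 − 2.45 = 4.14 V; V_DS = V_D − V_S = 4.43 − 2.45 = 1.98 V.
V_ov = V_GS − V_TN = 4.14 − 1.24 = 2.9 V.
Since V_DS = 1.98 V < V_ov = 2.9 V, the device is in the triode region.
I_D = k_n [V_ov · V_DS − ½ V_DS²] = 0.319 × [2.9 × 1.98 − 0.5 × 1.98²] = 1.21 mA.

Triode; I_D = 1.21 mA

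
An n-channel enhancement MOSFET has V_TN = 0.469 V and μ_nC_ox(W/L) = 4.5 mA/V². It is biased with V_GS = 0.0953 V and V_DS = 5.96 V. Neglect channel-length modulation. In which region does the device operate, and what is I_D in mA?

V_GS = 0.0953 V < V_TN = 0.469 V, so the transistor is in cutoff.

Cutoff; I_D = 0 mA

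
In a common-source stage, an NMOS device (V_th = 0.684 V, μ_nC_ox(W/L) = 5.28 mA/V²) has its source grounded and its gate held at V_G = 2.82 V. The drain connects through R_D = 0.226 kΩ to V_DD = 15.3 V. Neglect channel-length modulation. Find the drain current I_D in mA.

I_D = 12.0 mA

V_GS = V_G = 2.82 V, so V_ov = 2.82 − 0.684 = 2.14 V.
Assume saturation: I_D = ½ k_n V_ov² = 0.5 × 5.28 × 2.14² = 12 mA, giving V_DS = V_DD − I_D R_D = 15.3 − 12 × 0.226 = 12.6 V.
V_DS = 12.6 V ≥ V_ov = 2.14 V, confirming saturation.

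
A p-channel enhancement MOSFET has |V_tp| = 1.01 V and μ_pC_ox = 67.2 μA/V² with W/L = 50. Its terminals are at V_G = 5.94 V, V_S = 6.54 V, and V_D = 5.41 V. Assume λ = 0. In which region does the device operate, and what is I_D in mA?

Cutoff; I_D = 0 mA

V_SG = V_S − V_G = 6.54 − 5.94 = 0.6 V; V_SD = V_S − V_D = 6.54 − 5.41 = 1.13 V.
V_SG = 0.6 V < |V_tp| = 1.01 V, so the transistor is in cutoff.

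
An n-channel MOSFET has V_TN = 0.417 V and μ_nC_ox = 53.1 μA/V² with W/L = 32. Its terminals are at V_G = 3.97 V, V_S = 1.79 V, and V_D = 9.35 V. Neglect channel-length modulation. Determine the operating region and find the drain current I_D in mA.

V_GS = V_G − V_S = 3.97 − 1.79 = 2.18 V; V_DS = V_D − V_S = 9.35 − 1.79 = 7.56 V.
k_n = μ_nC_ox · (W/L) = 1.699 mA/V².
V_ov = V_GS − V_TN = 2.18 − 0.417 = 1.76 V.
Since V_DS = 7.56 V ≥ V_ov = 1.76 V, the device is in saturation.
I_D = ½ k_n V_ov² = 0.5 × 1.699 × 1.76² = 2.64 mA.

Saturation; I_D = 2.64 mA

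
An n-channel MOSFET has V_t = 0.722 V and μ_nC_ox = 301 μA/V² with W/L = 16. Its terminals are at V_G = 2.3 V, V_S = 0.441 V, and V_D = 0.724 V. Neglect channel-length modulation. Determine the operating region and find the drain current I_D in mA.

V_GS = V_G − V_S = 2.3 − 0.441 = 1.86 V; V_DS = V_D − V_S = 0.724 − 0.441 = 0.283 V.
k_n = μ_nC_ox · (W/L) = 4.816 mA/V².
V_ov = V_GS − V_t = 1.86 − 0.722 = 1.14 V.
Since V_DS = 0.283 V < V_ov = 1.14 V, the device is in the triode region.
I_D = k_n [V_ov · V_DS − ½ V_DS²] = 4.816 × [1.14 × 0.283 − 0.5 × 0.283²] = 1.36 mA.

Triode; I_D = 1.36 mA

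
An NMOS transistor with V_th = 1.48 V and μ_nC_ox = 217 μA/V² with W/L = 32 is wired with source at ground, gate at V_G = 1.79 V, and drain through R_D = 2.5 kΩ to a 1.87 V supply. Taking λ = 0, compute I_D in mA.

V_GS = V_G = 1.79 V, so V_ov = 1.79 − 1.48 = 0.31 V.
k_n = μ_nC_ox · (W/L) = 6.944 mA/V².
Assume saturation: I_D = ½ k_n V_ov² = 0.5 × 6.944 × 0.31² = 0.334 mA, giving V_DS = V_DD − I_D R_D = 1.87 − 0.334 × 2.5 = 1.04 V.
V_DS = 1.04 V ≥ V_ov = 0.31 V, confirming saturation.

I_D = 0.334 mA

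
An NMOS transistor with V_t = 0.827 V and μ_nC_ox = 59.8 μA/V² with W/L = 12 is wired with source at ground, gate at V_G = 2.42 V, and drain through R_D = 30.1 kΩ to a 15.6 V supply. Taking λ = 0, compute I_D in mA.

I_D = 0.501 mA

V_GS = V_G = 2.42 V, so V_ov = 2.42 − 0.827 = 1.59 V.
k_n = μ_nC_ox · (W/L) = 0.7176 mA/V².
Assume saturation: I_D = ½ k_n V_ov² = 0.5 × 0.7176 × 1.59² = 0.911 mA, giving V_DS = V_DD − I_D R_D = 15.6 − 0.911 × 30.1 = -11.8 V.
But -11.8 V < V_ov = 1.59 V, so the device is actually in triode.
In triode I_D = k_n[V_ov V_DS − ½ V_DS²] and I_D = (V_DD − V_DS)/R_D. Equating: 10.8 V_DS² − 35.41 V_DS + 15.6 = 0, giving V_DS = 0.524 V (the root below V_ov).
I_D = (15.6 − 0.524) / 30.1 = 0.501 mA.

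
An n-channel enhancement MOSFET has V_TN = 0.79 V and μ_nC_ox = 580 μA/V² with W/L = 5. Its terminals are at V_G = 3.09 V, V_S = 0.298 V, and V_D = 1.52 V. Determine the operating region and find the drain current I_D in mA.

Triode; I_D = 4.93 mA

V_GS = V_G − V_S = 3.09 − 0.298 = 2.79 V; V_DS = V_D − V_S = 1.52 − 0.298 = 1.22 V.
k_n = μ_nC_ox · (W/L) = 2.9 mA/V².
V_ov = V_GS − V_TN = 2.79 − 0.79 = 2 V.
Since V_DS = 1.22 V < V_ov = 2 V, the device is in the triode region.
I_D = k_n [V_ov · V_DS − ½ V_DS²] = 2.9 × [2 × 1.22 − 0.5 × 1.22²] = 4.93 mA.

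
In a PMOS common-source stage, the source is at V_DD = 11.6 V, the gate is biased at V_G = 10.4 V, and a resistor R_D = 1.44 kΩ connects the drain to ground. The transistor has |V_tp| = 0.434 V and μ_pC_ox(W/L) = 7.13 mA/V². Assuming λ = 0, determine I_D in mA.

I_D = 2.09 mA

V_SG = V_DD − V_G = 11.6 − 10.4 = 1.2 V, so V_ov = 1.2 − 0.434 = 0.766 V.
Assume saturation: I_D = ½ k_p V_ov² = 0.5 × 7.13 × 0.766² = 2.09 mA, giving V_SD = V_DD − I_D R_D = 11.6 − 2.09 × 1.44 = 8.59 V.
V_SD = 8.59 V ≥ V_ov = 0.766 V, confirming saturation.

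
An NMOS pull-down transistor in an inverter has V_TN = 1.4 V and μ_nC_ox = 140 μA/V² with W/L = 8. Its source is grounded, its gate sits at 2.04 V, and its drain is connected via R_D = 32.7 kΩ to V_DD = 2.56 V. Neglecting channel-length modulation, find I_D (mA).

V_GS = V_G = 2.04 V, so V_ov = 2.04 − 1.4 = 0.64 V.
k_n = μ_nC_ox · (W/L) = 1.12 mA/V².
Assume saturation: I_D = ½ k_n V_ov² = 0.5 × 1.12 × 0.64² = 0.229 mA, giving V_DS = V_DD − I_D R_D = 2.56 − 0.229 × 32.7 = -4.94 V.
But -4.94 V < V_ov = 0.64 V, so the device is actually in triode.
In triode I_D = k_n[V_ov V_DS − ½ V_DS²] and I_D = (V_DD − V_DS)/R_D. Equating: 18.3 V_DS² − 24.44 V_DS + 2.56 = 0, giving V_DS = 0.115 V (the root below V_ov).
I_D = (2.56 − 0.115) / 32.7 = 0.0748 mA.

I_D = 0.0748 mA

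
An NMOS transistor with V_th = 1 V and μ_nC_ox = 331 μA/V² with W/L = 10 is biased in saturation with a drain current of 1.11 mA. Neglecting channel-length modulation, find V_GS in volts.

V_GS = 1.82 V

k_n = μ_nC_ox · (W/L) = 3.31 mA/V².
In saturation I_D = ½ k_n (V_GS − V_th)², so V_GS − V_th = √(2 I_D / k_n) = √(2 × 1.11 / 3.31) = 0.819 V.
V_GS = 1 + 0.819 = 1.82 V.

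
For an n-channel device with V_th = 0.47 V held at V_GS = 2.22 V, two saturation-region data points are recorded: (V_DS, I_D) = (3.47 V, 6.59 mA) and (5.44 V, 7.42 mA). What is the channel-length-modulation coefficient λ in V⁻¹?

λ = 0.0822 V⁻¹

With V_GS fixed, I_D ∝ (1 + λ V_DS) in saturation, so I_D2/I_D1 = (1 + λ V_DS2)/(1 + λ V_DS1).
7.42/6.59 = 1.126 = (1 + 5.44 λ)/(1 + 3.47 λ).
Solving: λ (I_D1 V_DS2 − I_D2 V_DS1) = I_D2 − I_D1, so λ = (7.42 − 6.59) / (6.59 × 5.44 − 7.42 × 3.47) = 0.83 / 10.1 = 0.0822 V⁻¹.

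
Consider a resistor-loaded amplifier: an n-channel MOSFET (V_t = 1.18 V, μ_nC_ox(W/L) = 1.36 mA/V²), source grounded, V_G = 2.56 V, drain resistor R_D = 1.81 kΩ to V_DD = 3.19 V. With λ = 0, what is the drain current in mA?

V_GS = V_G = 2.56 V, so V_ov = 2.56 − 1.18 = 1.38 V.
Assume saturation: I_D = ½ k_n V_ov² = 0.5 × 1.36 × 1.38² = 1.29 mA, giving V_DS = V_DD − I_D R_D = 3.19 − 1.29 × 1.81 = 0.846 V.
But 0.846 V < V_ov = 1.38 V, so the device is actually in triode.
In triode I_D = k_n[V_ov V_DS − ½ V_DS²] and I_D = (V_DD − V_DS)/R_D. Equating: 1.23 V_DS² − 4.397 V_DS + 3.19 = 0, giving V_DS = 1.01 V (the root below V_ov).
I_D = (3.19 − 1.01) / 1.81 = 1.2 mA.

I_D = 1.20 mA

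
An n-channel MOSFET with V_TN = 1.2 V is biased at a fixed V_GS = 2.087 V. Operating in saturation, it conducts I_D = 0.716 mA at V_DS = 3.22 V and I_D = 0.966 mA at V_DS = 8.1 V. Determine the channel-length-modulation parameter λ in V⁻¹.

λ = 0.0930 V⁻¹

With V_GS fixed, I_D ∝ (1 + λ V_DS) in saturation, so I_D2/I_D1 = (1 + λ V_DS2)/(1 + λ V_DS1).
0.966/0.716 = 1.349 = (1 + 8.1 λ)/(1 + 3.22 λ).
Solving: λ (I_D1 V_DS2 − I_D2 V_DS1) = I_D2 − I_D1, so λ = (0.966 − 0.716) / (0.716 × 8.1 − 0.966 × 3.22) = 0.25 / 2.69 = 0.093 V⁻¹.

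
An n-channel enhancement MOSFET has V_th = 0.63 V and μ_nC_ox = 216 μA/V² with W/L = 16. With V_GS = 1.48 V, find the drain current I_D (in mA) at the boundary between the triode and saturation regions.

At the boundary V_DS = V_ov = V_GS − V_th = 1.48 − 0.63 = 0.85 V.
k_n = μ_nC_ox · (W/L) = 3.456 mA/V².
I_D = ½ k_n V_ov² = 0.5 × 3.456 × 0.85² = 1.25 mA.

I_D = 1.25 mA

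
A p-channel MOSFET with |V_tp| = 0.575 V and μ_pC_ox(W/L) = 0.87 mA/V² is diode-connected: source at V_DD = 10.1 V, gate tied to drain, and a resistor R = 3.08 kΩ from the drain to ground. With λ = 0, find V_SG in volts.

V_SG = 2.89 V

With gate tied to drain, V_SG = V_SD ≥ V_SG − |V_tp|, so the device is in saturation.
KCL at the drain: ½ k_p (V_SG − |V_tp|)² = (V_DD − V_SG)/R.
Let x = V_SG − 0.575. Then 1.34 x² + x − 9.525 = 0, giving x = 2.32 V (positive root), so V_SG = 2.89 V.
I_D = (V_DD − V_SG)/R = (10.1 − 2.89) / 3.08 = 2.34 mA.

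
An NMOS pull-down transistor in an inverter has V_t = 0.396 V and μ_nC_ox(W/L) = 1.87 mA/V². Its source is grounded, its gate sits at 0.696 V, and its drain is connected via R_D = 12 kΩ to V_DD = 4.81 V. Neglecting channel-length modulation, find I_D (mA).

V_GS = V_G = 0.696 V, so V_ov = 0.696 − 0.396 = 0.3 V.
Assume saturation: I_D = ½ k_n V_ov² = 0.5 × 1.87 × 0.3² = 0.0841 mA, giving V_DS = V_DD − I_D R_D = 4.81 − 0.0841 × 12 = 3.8 V.
V_DS = 3.8 V ≥ V_ov = 0.3 V, confirming saturation.

I_D = 0.0841 mA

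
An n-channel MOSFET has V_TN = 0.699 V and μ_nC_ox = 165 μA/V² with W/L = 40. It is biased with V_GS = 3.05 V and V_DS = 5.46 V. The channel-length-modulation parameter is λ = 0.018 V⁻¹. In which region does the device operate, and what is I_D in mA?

Saturation; I_D = 20.0 mA

k_n = μ_nC_ox · (W/L) = 6.6 mA/V².
V_ov = V_GS − V_TN = 3.05 − 0.699 = 2.35 V.
Since V_DS = 5.46 V ≥ V_ov = 2.35 V, the device is in saturation.
I_D = ½ k_n V_ov² (1 + λ V_DS) = 0.5 × 6.6 × 2.35² × (1 + 0.018 × 5.46) = 20 mA.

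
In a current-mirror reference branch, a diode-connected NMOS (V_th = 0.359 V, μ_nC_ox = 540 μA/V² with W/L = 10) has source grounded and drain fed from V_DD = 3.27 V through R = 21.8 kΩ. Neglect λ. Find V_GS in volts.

With gate tied to drain, V_GS = V_DS ≥ V_GS − V_th, so the device is in saturation.
k_n = μ_nC_ox · (W/L) = 5.4 mA/V².
KCL at the drain: ½ k_n (V_GS − V_th)² = (V_DD − V_GS)/R.
Let x = V_GS − 0.359. Then 58.9 x² + x − 2.911 = 0, giving x = 0.214 V (positive root), so V_GS = 0.573 V.
I_D = (V_DD − V_GS)/R = (3.27 − 0.573) / 21.8 = 0.124 mA.

V_GS = 0.573 V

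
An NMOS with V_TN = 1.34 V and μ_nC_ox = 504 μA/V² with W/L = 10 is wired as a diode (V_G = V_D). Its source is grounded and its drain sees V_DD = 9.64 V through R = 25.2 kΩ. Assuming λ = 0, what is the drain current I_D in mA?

With gate tied to drain, V_GS = V_DS ≥ V_GS − V_TN, so the device is in saturation.
k_n = μ_nC_ox · (W/L) = 5.04 mA/V².
KCL at the drain: ½ k_n (V_GS − V_TN)² = (V_DD − V_GS)/R.
Let x = V_GS − 1.34. Then 63.5 x² + x − 8.3 = 0, giving x = 0.354 V (positive root), so V_GS = 1.69 V.
I_D = (V_DD − V_GS)/R = (9.64 − 1.69) / 25.2 = 0.315 mA.

I_D = 0.315 mA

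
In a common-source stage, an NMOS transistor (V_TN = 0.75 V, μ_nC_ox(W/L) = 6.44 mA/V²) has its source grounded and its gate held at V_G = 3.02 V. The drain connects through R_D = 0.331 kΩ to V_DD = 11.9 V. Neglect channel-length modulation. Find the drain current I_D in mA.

I_D = 16.6 mA

V_GS = V_G = 3.02 V, so V_ov = 3.02 − 0.75 = 2.27 V.
Assume saturation: I_D = ½ k_n V_ov² = 0.5 × 6.44 × 2.27² = 16.6 mA, giving V_DS = V_DD − I_D R_D = 11.9 − 16.6 × 0.331 = 6.41 V.
V_DS = 6.41 V ≥ V_ov = 2.27 V, confirming saturation.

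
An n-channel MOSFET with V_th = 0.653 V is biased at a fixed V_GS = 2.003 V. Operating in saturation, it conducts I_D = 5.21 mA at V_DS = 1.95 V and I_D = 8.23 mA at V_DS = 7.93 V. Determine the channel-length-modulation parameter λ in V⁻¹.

With V_GS fixed, I_D ∝ (1 + λ V_DS) in saturation, so I_D2/I_D1 = (1 + λ V_DS2)/(1 + λ V_DS1).
8.23/5.21 = 1.58 = (1 + 7.93 λ)/(1 + 1.95 λ).
Solving: λ (I_D1 V_DS2 − I_D2 V_DS1) = I_D2 − I_D1, so λ = (8.23 − 5.21) / (5.21 × 7.93 − 8.23 × 1.95) = 3.02 / 25.3 = 0.12 V⁻¹.

λ = 0.120 V⁻¹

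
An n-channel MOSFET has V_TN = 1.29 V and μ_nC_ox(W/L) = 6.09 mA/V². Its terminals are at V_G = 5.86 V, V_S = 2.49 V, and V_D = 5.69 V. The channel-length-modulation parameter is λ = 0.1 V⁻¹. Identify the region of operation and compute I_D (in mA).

Saturation; I_D = 17.4 mA

V_GS = V_G − V_S = 5.86 − 2.49 = 3.37 V; V_DS = V_D − V_S = 5.69 − 2.49 = 3.2 V.
V_ov = V_GS − V_TN = 3.37 − 1.29 = 2.08 V.
Since V_DS = 3.2 V ≥ V_ov = 2.08 V, the device is in saturation.
I_D = ½ k_n V_ov² (1 + λ V_DS) = 0.5 × 6.09 × 2.08² × (1 + 0.1 × 3.2) = 17.4 mA.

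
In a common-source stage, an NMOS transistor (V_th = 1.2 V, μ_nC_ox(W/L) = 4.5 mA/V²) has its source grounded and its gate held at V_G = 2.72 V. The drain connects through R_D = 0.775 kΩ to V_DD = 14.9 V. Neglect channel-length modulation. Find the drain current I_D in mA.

V_GS = V_G = 2.72 V, so V_ov = 2.72 − 1.2 = 1.52 V.
Assume saturation: I_D = ½ k_n V_ov² = 0.5 × 4.5 × 1.52² = 5.2 mA, giving V_DS = V_DD − I_D R_D = 14.9 − 5.2 × 0.775 = 10.9 V.
V_DS = 10.9 V ≥ V_ov = 1.52 V, confirming saturation.

I_D = 5.20 mA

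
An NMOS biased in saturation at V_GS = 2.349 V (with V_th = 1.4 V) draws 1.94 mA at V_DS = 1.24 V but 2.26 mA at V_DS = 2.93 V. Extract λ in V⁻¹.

With V_GS fixed, I_D ∝ (1 + λ V_DS) in saturation, so I_D2/I_D1 = (1 + λ V_DS2)/(1 + λ V_DS1).
2.26/1.94 = 1.165 = (1 + 2.93 λ)/(1 + 1.24 λ).
Solving: λ (I_D1 V_DS2 − I_D2 V_DS1) = I_D2 − I_D1, so λ = (2.26 − 1.94) / (1.94 × 2.93 − 2.26 × 1.24) = 0.32 / 2.88 = 0.111 V⁻¹.

λ = 0.111 V⁻¹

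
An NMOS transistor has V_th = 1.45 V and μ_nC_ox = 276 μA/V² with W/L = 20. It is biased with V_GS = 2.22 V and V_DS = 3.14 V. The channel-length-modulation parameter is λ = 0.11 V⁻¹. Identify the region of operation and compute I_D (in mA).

Saturation; I_D = 2.20 mA

k_n = μ_nC_ox · (W/L) = 5.52 mA/V².
V_ov = V_GS − V_th = 2.22 − 1.45 = 0.77 V.
Since V_DS = 3.14 V ≥ V_ov = 0.77 V, the device is in saturation.
I_D = ½ k_n V_ov² (1 + λ V_DS) = 0.5 × 5.52 × 0.77² × (1 + 0.11 × 3.14) = 2.2 mA.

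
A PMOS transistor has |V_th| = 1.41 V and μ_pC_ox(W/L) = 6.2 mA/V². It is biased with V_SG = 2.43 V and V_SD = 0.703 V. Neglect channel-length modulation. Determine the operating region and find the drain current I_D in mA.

Triode; I_D = 2.91 mA

V_ov = V_SG − |V_th| = 2.43 − 1.41 = 1.02 V.
Since V_SD = 0.703 V < V_ov = 1.02 V, the device is in the triode region.
I_D = k_p [V_ov · V_SD − ½ V_SD²] = 6.2 × [1.02 × 0.703 − 0.5 × 0.703²] = 2.91 mA.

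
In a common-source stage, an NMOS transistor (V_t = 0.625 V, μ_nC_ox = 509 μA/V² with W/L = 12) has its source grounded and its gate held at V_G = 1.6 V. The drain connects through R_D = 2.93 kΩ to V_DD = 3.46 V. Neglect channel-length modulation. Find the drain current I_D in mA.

I_D = 1.11 mA

V_GS = V_G = 1.6 V, so V_ov = 1.6 − 0.625 = 0.975 V.
k_n = μ_nC_ox · (W/L) = 6.108 mA/V².
Assume saturation: I_D = ½ k_n V_ov² = 0.5 × 6.108 × 0.975² = 2.9 mA, giving V_DS = V_DD − I_D R_D = 3.46 − 2.9 × 2.93 = -5.05 V.
But -5.05 V < V_ov = 0.975 V, so the device is actually in triode.
In triode I_D = k_n[V_ov V_DS − ½ V_DS²] and I_D = (V_DD − V_DS)/R_D. Equating: 8.95 V_DS² − 18.45 V_DS + 3.46 = 0, giving V_DS = 0.209 V (the root below V_ov).
I_D = (3.46 − 0.209) / 2.93 = 1.11 mA.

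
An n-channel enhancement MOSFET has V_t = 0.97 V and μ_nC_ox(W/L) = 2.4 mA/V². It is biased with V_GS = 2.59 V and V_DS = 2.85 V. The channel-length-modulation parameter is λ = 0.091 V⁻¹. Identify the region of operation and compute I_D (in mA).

V_ov = V_GS − V_t = 2.59 − 0.97 = 1.62 V.
Since V_DS = 2.85 V ≥ V_ov = 1.62 V, the device is in saturation.
I_D = ½ k_n V_ov² (1 + λ V_DS) = 0.5 × 2.4 × 1.62² × (1 + 0.091 × 2.85) = 3.97 mA.

Saturation; I_D = 3.97 mA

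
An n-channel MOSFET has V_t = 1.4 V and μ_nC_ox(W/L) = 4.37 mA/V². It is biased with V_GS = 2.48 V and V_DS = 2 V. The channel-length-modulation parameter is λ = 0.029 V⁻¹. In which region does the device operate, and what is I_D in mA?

V_ov = V_GS − V_t = 2.48 − 1.4 = 1.08 V.
Since V_DS = 2 V ≥ V_ov = 1.08 V, the device is in saturation.
I_D = ½ k_n V_ov² (1 + λ V_DS) = 0.5 × 4.37 × 1.08² × (1 + 0.029 × 2) = 2.7 mA.

Saturation; I_D = 2.70 mA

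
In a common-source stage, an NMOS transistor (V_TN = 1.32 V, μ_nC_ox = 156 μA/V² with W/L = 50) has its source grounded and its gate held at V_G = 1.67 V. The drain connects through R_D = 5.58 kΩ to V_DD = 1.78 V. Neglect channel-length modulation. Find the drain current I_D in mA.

V_GS = V_G = 1.67 V, so V_ov = 1.67 − 1.32 = 0.35 V.
k_n = μ_nC_ox · (W/L) = 7.8 mA/V².
Assume saturation: I_D = ½ k_n V_ov² = 0.5 × 7.8 × 0.35² = 0.478 mA, giving V_DS = V_DD − I_D R_D = 1.78 − 0.478 × 5.58 = -0.886 V.
But -0.886 V < V_ov = 0.35 V, so the device is actually in triode.
In triode I_D = k_n[V_ov V_DS − ½ V_DS²] and I_D = (V_DD − V_DS)/R_D. Equating: 21.8 V_DS² − 16.23 V_DS + 1.78 = 0, giving V_DS = 0.134 V (the root below V_ov).
I_D = (1.78 − 0.134) / 5.58 = 0.295 mA.

I_D = 0.295 mA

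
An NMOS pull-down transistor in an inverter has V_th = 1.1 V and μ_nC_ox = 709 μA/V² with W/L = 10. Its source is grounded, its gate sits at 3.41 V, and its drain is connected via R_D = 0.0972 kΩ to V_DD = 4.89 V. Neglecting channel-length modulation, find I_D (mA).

V_GS = V_G = 3.41 V, so V_ov = 3.41 − 1.1 = 2.31 V.
k_n = μ_nC_ox · (W/L) = 7.09 mA/V².
Assume saturation: I_D = ½ k_n V_ov² = 0.5 × 7.09 × 2.31² = 18.9 mA, giving V_DS = V_DD − I_D R_D = 4.89 − 18.9 × 0.0972 = 3.05 V.
V_DS = 3.05 V ≥ V_ov = 2.31 V, confirming saturation.

I_D = 18.9 mA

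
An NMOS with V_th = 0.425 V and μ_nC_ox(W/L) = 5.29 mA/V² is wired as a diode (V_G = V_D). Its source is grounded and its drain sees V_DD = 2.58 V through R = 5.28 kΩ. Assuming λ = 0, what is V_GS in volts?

With gate tied to drain, V_GS = V_DS ≥ V_GS − V_th, so the device is in saturation.
KCL at the drain: ½ k_n (V_GS − V_th)² = (V_DD − V_GS)/R.
Let x = V_GS − 0.425. Then 14 x² + x − 2.155 = 0, giving x = 0.359 V (positive root), so V_GS = 0.784 V.
I_D = (V_DD − V_GS)/R = (2.58 − 0.784) / 5.28 = 0.34 mA.

V_GS = 0.784 V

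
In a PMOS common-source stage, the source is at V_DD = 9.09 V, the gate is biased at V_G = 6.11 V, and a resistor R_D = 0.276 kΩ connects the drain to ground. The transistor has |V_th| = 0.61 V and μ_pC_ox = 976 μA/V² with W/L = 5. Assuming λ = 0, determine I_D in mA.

V_SG = V_DD − V_G = 9.09 − 6.11 = 2.98 V, so V_ov = 2.98 − 0.61 = 2.37 V.
k_p = μ_pC_ox · (W/L) = 4.88 mA/V².
Assume saturation: I_D = ½ k_p V_ov² = 0.5 × 4.88 × 2.37² = 13.7 mA, giving V_SD = V_DD − I_D R_D = 9.09 − 13.7 × 0.276 = 5.31 V.
V_SD = 5.31 V ≥ V_ov = 2.37 V, confirming saturation.

I_D = 13.7 mA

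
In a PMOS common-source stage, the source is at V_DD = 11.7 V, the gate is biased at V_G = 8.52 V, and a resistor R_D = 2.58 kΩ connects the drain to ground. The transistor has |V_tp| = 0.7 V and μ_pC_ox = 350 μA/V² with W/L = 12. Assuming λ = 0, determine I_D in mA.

I_D = 4.36 mA

V_SG = V_DD − V_G = 11.7 − 8.52 = 3.18 V, so V_ov = 3.18 − 0.7 = 2.48 V.
k_p = μ_pC_ox · (W/L) = 4.2 mA/V².
Assume saturation: I_D = ½ k_p V_ov² = 0.5 × 4.2 × 2.48² = 12.9 mA, giving V_SD = V_DD − I_D R_D = 11.7 − 12.9 × 2.58 = -21.6 V.
But -21.6 V < V_ov = 2.48 V, so the device is actually in triode.
In triode I_D = k_p[V_ov V_SD − ½ V_SD²] and I_D = (V_DD − V_SD)/R_D. Equating: 5.42 V_SD² − 27.87 V_SD + 11.7 = 0, giving V_SD = 0.461 V (the root below V_ov).
I_D = (11.7 − 0.461) / 2.58 = 4.36 mA.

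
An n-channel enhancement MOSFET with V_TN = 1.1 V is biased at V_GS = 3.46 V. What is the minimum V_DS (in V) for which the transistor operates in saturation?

The boundary between triode and saturation is V_DS = V_GS − V_TN = V_ov.
V_ov = 3.46 − 1.1 = 2.36 V.

V_DS,sat = 2.36 V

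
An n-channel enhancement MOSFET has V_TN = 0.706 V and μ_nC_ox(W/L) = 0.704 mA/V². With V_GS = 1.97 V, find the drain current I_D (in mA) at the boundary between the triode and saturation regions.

At the boundary V_DS = V_ov = V_GS − V_TN = 1.97 − 0.706 = 1.26 V.
I_D = ½ k_n V_ov² = 0.5 × 0.704 × 1.26² = 0.562 mA.

I_D = 0.562 mA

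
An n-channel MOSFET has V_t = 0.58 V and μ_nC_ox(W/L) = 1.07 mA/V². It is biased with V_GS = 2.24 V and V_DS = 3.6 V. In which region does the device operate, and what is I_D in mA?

V_ov = V_GS − V_t = 2.24 − 0.58 = 1.66 V.
Since V_DS = 3.6 V ≥ V_ov = 1.66 V, the device is in saturation.
I_D = ½ k_n V_ov² = 0.5 × 1.07 × 1.66² = 1.47 mA.

Saturation; I_D = 1.47 mA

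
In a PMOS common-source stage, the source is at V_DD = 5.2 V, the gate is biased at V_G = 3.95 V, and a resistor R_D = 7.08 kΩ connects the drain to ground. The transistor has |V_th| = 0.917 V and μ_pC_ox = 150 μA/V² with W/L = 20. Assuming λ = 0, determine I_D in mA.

V_SG = V_DD − V_G = 5.2 − 3.95 = 1.25 V, so V_ov = 1.25 − 0.917 = 0.333 V.
k_p = μ_pC_ox · (W/L) = 3 mA/V².
Assume saturation: I_D = ½ k_p V_ov² = 0.5 × 3 × 0.333² = 0.166 mA, giving V_SD = V_DD − I_D R_D = 5.2 − 0.166 × 7.08 = 4.02 V.
V_SD = 4.02 V ≥ V_ov = 0.333 V, confirming saturation.

I_D = 0.166 mA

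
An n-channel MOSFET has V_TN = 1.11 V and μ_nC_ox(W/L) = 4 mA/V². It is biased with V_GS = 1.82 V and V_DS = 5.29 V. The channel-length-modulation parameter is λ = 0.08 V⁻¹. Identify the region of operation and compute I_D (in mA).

Saturation; I_D = 1.43 mA

V_ov = V_GS − V_TN = 1.82 − 1.11 = 0.71 V.
Since V_DS = 5.29 V ≥ V_ov = 0.71 V, the device is in saturation.
I_D = ½ k_n V_ov² (1 + λ V_DS) = 0.5 × 4 × 0.71² × (1 + 0.08 × 5.29) = 1.43 mA.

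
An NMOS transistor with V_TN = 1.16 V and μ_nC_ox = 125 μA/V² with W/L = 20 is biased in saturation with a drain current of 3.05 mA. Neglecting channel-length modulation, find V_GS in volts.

V_GS = 2.72 V

k_n = μ_nC_ox · (W/L) = 2.5 mA/V².
In saturation I_D = ½ k_n (V_GS − V_TN)², so V_GS − V_TN = √(2 I_D / k_n) = √(2 × 3.05 / 2.5) = 1.56 V.
V_GS = 1.16 + 1.56 = 2.72 V.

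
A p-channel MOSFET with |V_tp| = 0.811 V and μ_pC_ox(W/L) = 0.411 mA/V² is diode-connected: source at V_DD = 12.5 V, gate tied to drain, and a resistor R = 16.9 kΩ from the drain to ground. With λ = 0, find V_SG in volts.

V_SG = 2.51 V

With gate tied to drain, V_SG = V_SD ≥ V_SG − |V_tp|, so the device is in saturation.
KCL at the drain: ½ k_p (V_SG − |V_tp|)² = (V_DD − V_SG)/R.
Let x = V_SG − 0.811. Then 3.47 x² + x − 11.69 = 0, giving x = 1.7 V (positive root), so V_SG = 2.51 V.
I_D = (V_DD − V_SG)/R = (12.5 − 2.51) / 16.9 = 0.591 mA.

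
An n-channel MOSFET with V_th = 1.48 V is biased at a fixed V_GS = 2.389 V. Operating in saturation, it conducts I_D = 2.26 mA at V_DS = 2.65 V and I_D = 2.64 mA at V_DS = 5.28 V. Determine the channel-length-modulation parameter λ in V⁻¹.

λ = 0.0770 V⁻¹

With V_GS fixed, I_D ∝ (1 + λ V_DS) in saturation, so I_D2/I_D1 = (1 + λ V_DS2)/(1 + λ V_DS1).
2.64/2.26 = 1.168 = (1 + 5.28 λ)/(1 + 2.65 λ).
Solving: λ (I_D1 V_DS2 − I_D2 V_DS1) = I_D2 − I_D1, so λ = (2.64 − 2.26) / (2.26 × 5.28 − 2.64 × 2.65) = 0.38 / 4.94 = 0.077 V⁻¹.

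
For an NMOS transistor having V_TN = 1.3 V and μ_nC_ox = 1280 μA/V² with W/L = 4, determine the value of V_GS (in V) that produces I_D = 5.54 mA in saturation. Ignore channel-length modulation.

k_n = μ_nC_ox · (W/L) = 5.12 mA/V².
In saturation I_D = ½ k_n (V_GS − V_TN)², so V_GS − V_TN = √(2 I_D / k_n) = √(2 × 5.54 / 5.12) = 1.47 V.
V_GS = 1.3 + 1.47 = 2.77 V.

V_GS = 2.77 V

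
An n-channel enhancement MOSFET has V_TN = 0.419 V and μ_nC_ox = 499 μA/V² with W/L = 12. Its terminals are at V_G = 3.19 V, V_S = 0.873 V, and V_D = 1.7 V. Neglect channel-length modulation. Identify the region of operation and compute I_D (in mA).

Triode; I_D = 7.35 mA

V_GS = V_G − V_S = 3.19 − 0.873 = 2.32 V; V_DS = V_D − V_S = 1.7 − 0.873 = 0.827 V.
k_n = μ_nC_ox · (W/L) = 5.988 mA/V².
V_ov = V_GS − V_TN = 2.32 − 0.419 = 1.9 V.
Since V_DS = 0.827 V < V_ov = 1.9 V, the device is in the triode region.
I_D = k_n [V_ov · V_DS − ½ V_DS²] = 5.988 × [1.9 × 0.827 − 0.5 × 0.827²] = 7.35 mA.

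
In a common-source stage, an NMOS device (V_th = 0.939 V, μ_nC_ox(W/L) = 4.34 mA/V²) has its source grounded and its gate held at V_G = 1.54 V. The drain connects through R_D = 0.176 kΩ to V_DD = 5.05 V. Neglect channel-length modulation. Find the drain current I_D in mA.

I_D = 0.784 mA

V_GS = V_G = 1.54 V, so V_ov = 1.54 − 0.939 = 0.601 V.
Assume saturation: I_D = ½ k_n V_ov² = 0.5 × 4.34 × 0.601² = 0.784 mA, giving V_DS = V_DD − I_D R_D = 5.05 − 0.784 × 0.176 = 4.91 V.
V_DS = 4.91 V ≥ V_ov = 0.601 V, confirming saturation.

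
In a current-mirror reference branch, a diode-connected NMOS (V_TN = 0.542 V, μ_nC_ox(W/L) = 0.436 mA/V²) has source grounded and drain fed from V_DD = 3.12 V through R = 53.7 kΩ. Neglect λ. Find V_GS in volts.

With gate tied to drain, V_GS = V_DS ≥ V_GS − V_TN, so the device is in saturation.
KCL at the drain: ½ k_n (V_GS − V_TN)² = (V_DD − V_GS)/R.
Let x = V_GS − 0.542. Then 11.7 x² + x − 2.578 = 0, giving x = 0.429 V (positive root), so V_GS = 0.971 V.
I_D = (V_DD − V_GS)/R = (3.12 − 0.971) / 53.7 = 0.04 mA.

V_GS = 0.971 V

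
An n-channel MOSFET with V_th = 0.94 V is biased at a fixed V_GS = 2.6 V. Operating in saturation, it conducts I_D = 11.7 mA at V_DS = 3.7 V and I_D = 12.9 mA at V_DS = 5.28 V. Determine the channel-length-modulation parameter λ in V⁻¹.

λ = 0.0854 V⁻¹

With V_GS fixed, I_D ∝ (1 + λ V_DS) in saturation, so I_D2/I_D1 = (1 + λ V_DS2)/(1 + λ V_DS1).
12.9/11.7 = 1.103 = (1 + 5.28 λ)/(1 + 3.7 λ).
Solving: λ (I_D1 V_DS2 − I_D2 V_DS1) = I_D2 − I_D1, so λ = (12.9 − 11.7) / (11.7 × 5.28 − 12.9 × 3.7) = 1.2 / 14 = 0.0854 V⁻¹.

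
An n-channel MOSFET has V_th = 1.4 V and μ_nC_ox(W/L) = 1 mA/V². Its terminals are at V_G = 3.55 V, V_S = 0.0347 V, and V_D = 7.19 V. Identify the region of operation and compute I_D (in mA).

V_GS = V_G − V_S = 3.55 − 0.0347 = 3.52 V; V_DS = V_D − V_S = 7.19 − 0.0347 = 7.16 V.
V_ov = V_GS − V_th = 3.52 − 1.4 = 2.12 V.
Since V_DS = 7.16 V ≥ V_ov = 2.12 V, the device is in saturation.
I_D = ½ k_n V_ov² = 0.5 × 1 × 2.12² = 2.24 mA.

Saturation; I_D = 2.24 mA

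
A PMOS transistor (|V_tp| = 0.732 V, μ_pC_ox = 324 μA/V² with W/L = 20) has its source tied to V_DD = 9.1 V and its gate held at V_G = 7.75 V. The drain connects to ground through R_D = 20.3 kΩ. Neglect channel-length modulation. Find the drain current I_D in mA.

I_D = 0.442 mA

V_SG = V_DD − V_G = 9.1 − 7.75 = 1.35 V, so V_ov = 1.35 − 0.732 = 0.618 V.
k_p = μ_pC_ox · (W/L) = 6.48 mA/V².
Assume saturation: I_D = ½ k_p V_ov² = 0.5 × 6.48 × 0.618² = 1.24 mA, giving V_SD = V_DD − I_D R_D = 9.1 − 1.24 × 20.3 = -16 V.
But -16 V < V_ov = 0.618 V, so the device is actually in triode.
In triode I_D = k_p[V_ov V_SD − ½ V_SD²] and I_D = (V_DD − V_SD)/R_D. Equating: 65.8 V_SD² − 82.29 V_SD + 9.1 = 0, giving V_SD = 0.123 V (the root below V_ov).
I_D = (9.1 − 0.123) / 20.3 = 0.442 mA.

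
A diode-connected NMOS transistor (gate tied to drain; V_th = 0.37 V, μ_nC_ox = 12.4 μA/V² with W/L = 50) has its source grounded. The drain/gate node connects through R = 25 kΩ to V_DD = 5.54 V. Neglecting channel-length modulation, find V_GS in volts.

V_GS = 1.12 V

With gate tied to drain, V_GS = V_DS ≥ V_GS − V_th, so the device is in saturation.
k_n = μ_nC_ox · (W/L) = 0.62 mA/V².
KCL at the drain: ½ k_n (V_GS − V_th)² = (V_DD − V_GS)/R.
Let x = V_GS − 0.37. Then 7.75 x² + x − 5.17 = 0, giving x = 0.755 V (positive root), so V_GS = 1.12 V.
I_D = (V_DD − V_GS)/R = (5.54 − 1.12) / 25 = 0.177 mA.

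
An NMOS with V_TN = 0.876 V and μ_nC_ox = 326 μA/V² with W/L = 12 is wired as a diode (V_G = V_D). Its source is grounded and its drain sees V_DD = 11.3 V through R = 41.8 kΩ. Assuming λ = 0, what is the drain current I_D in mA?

With gate tied to drain, V_GS = V_DS ≥ V_GS − V_TN, so the device is in saturation.
k_n = μ_nC_ox · (W/L) = 3.912 mA/V².
KCL at the drain: ½ k_n (V_GS − V_TN)² = (V_DD − V_GS)/R.
Let x = V_GS − 0.876. Then 81.8 x² + x − 10.42 = 0, giving x = 0.351 V (positive root), so V_GS = 1.23 V.
I_D = (V_DD − V_GS)/R = (11.3 − 1.23) / 41.8 = 0.241 mA.

I_D = 0.241 mA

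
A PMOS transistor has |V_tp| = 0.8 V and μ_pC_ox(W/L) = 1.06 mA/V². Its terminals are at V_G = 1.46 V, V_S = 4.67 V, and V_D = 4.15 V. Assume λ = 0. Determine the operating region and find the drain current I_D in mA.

V_SG = V_S − V_G = 4.67 − 1.46 = 3.21 V; V_SD = V_S − V_D = 4.67 − 4.15 = 0.52 V.
V_ov = V_SG − |V_tp| = 3.21 − 0.8 = 2.41 V.
Since V_SD = 0.52 V < V_ov = 2.41 V, the device is in the triode region.
I_D = k_p [V_ov · V_SD − ½ V_SD²] = 1.06 × [2.41 × 0.52 − 0.5 × 0.52²] = 1.19 mA.

Triode; I_D = 1.19 mA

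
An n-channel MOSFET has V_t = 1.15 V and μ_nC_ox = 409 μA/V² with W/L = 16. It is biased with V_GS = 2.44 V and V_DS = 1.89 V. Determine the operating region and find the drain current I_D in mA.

Saturation; I_D = 5.44 mA

k_n = μ_nC_ox · (W/L) = 6.544 mA/V².
V_ov = V_GS − V_t = 2.44 − 1.15 = 1.29 V.
Since V_DS = 1.89 V ≥ V_ov = 1.29 V, the device is in saturation.
I_D = ½ k_n V_ov² = 0.5 × 6.544 × 1.29² = 5.44 mA.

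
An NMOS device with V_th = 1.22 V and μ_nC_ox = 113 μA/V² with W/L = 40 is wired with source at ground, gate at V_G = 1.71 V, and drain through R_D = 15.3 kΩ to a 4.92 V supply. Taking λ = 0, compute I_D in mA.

V_GS = V_G = 1.71 V, so V_ov = 1.71 − 1.22 = 0.49 V.
k_n = μ_nC_ox · (W/L) = 4.52 mA/V².
Assume saturation: I_D = ½ k_n V_ov² = 0.5 × 4.52 × 0.49² = 0.543 mA, giving V_DS = V_DD − I_D R_D = 4.92 − 0.543 × 15.3 = -3.38 V.
But -3.38 V < V_ov = 0.49 V, so the device is actually in triode.
In triode I_D = k_n[V_ov V_DS − ½ V_DS²] and I_D = (V_DD − V_DS)/R_D. Equating: 34.6 V_DS² − 34.89 V_DS + 4.92 = 0, giving V_DS = 0.17 V (the root below V_ov).
I_D = (4.92 − 0.17) / 15.3 = 0.31 mA.

I_D = 0.310 mA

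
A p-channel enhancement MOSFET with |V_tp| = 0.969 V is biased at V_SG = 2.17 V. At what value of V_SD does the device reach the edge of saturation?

The boundary between triode and saturation is V_SD = V_SG − |V_tp| = V_ov.
V_ov = 2.17 − 0.969 = 1.2 V.

V_SD,sat = 1.20 V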